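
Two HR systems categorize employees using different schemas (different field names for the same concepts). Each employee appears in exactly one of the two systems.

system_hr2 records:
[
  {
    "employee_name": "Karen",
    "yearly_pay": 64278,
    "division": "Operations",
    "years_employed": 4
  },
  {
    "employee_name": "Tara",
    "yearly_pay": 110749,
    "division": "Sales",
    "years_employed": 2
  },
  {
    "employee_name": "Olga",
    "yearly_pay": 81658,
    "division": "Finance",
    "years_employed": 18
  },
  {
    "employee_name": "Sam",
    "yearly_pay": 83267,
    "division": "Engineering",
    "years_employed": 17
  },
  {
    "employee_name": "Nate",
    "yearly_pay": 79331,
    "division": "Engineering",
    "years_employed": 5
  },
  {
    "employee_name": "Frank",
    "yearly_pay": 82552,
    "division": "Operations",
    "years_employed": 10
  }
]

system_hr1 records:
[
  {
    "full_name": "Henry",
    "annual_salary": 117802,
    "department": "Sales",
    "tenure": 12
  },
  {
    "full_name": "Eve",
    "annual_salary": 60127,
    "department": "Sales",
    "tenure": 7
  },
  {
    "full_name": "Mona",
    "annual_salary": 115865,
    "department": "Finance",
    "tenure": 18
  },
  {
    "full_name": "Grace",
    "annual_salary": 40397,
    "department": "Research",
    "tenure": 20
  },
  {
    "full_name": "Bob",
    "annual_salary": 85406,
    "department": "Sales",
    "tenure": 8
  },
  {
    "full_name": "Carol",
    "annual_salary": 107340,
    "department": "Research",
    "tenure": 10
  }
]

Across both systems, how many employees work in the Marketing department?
0

Schema mapping: "division" (system_hr2) = "department" (system_hr1) = department

Marketing employees in system_hr2: 0
Marketing employees in system_hr1: 0

Total in Marketing: 0 + 0 = 0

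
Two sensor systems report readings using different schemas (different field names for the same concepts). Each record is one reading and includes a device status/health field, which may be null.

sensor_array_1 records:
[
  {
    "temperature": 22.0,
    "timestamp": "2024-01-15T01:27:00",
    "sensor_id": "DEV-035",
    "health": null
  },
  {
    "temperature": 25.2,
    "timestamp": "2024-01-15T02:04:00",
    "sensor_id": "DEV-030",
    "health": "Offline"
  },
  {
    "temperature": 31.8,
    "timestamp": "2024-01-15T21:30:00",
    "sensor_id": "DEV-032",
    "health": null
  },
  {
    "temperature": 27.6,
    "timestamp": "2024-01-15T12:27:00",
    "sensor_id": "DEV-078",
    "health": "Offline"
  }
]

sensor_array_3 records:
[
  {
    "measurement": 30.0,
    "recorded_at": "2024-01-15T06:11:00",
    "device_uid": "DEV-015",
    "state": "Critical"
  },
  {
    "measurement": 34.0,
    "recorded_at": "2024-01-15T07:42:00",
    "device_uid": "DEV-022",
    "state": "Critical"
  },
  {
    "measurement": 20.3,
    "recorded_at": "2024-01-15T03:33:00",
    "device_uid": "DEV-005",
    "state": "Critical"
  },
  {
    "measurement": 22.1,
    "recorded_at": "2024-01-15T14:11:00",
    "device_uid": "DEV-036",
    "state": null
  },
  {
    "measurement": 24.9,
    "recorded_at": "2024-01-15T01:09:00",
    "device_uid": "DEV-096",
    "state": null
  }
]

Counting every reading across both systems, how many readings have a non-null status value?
5

Schema mapping: "health" (sensor_array_1) = "state" (sensor_array_3) = status

Non-null in sensor_array_1: 2
Non-null in sensor_array_3: 3

Total non-null: 2 + 3 = 5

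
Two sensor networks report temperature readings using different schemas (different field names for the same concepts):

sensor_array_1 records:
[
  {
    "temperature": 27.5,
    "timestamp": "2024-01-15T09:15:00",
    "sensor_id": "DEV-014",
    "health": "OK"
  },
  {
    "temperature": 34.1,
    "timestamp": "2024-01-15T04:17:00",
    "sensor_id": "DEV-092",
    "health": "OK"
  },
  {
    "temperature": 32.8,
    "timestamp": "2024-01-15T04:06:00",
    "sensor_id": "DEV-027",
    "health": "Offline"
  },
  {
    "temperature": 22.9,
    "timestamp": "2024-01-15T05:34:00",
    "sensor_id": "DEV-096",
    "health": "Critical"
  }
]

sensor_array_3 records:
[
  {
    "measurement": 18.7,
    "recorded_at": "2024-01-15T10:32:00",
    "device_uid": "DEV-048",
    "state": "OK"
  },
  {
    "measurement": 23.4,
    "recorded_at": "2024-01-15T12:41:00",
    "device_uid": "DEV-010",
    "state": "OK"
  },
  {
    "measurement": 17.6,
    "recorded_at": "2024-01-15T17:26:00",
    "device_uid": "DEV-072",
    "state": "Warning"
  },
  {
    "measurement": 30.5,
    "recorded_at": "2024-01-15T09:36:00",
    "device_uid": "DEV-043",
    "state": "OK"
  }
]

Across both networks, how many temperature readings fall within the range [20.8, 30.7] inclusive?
4

Schema mapping: "temperature" (sensor_array_1) = "measurement" (sensor_array_3) = temperature

Readings in [20.8, 30.7] from sensor_array_1: 2
Readings in [20.8, 30.7] from sensor_array_3: 2

Total count: 2 + 2 = 4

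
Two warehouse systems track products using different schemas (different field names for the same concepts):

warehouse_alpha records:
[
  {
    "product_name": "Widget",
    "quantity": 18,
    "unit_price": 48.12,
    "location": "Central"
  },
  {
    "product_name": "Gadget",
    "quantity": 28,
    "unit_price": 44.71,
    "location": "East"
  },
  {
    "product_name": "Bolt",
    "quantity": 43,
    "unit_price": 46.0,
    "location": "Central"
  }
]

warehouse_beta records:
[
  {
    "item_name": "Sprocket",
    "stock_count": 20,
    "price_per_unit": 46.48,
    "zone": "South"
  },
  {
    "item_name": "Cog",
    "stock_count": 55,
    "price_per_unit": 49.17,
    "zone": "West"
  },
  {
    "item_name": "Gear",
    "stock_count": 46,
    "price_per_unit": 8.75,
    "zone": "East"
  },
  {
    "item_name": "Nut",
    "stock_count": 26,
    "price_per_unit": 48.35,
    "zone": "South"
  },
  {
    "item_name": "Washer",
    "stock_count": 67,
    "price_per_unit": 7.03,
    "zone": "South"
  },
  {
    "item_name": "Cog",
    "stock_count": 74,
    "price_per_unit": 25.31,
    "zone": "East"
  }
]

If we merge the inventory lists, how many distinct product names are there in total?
8

Schema mapping: "product_name" (warehouse_alpha) = "item_name" (warehouse_beta) = product name

Products in warehouse_alpha: ['Bolt', 'Gadget', 'Widget']
Products in warehouse_beta: ['Cog', 'Gear', 'Nut', 'Sprocket', 'Washer']

Union (unique products): ['Bolt', 'Cog', 'Gadget', 'Gear', 'Nut', 'Sprocket', 'Washer', 'Widget']
Count: 8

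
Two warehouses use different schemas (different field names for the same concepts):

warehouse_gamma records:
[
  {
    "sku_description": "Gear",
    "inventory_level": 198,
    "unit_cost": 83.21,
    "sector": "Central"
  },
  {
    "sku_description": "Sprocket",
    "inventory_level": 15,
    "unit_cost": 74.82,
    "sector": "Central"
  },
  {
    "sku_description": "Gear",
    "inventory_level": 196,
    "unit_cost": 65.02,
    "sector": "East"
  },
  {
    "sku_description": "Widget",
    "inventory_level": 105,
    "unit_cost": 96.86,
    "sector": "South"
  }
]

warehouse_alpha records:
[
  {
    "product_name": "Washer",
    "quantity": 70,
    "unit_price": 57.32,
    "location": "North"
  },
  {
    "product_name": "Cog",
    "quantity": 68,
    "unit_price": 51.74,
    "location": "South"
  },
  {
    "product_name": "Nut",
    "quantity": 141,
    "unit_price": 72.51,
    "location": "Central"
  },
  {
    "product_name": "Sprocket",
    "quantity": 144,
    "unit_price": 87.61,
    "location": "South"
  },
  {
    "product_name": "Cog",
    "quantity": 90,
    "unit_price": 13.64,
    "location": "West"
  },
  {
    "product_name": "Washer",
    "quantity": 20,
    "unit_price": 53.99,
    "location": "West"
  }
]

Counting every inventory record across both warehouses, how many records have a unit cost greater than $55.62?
7

Schema mapping: "unit_cost" (warehouse_gamma) = "unit_price" (warehouse_alpha) = unit cost

Records > $55.62 in warehouse_gamma: 4
Records > $55.62 in warehouse_alpha: 3

Total count: 4 + 3 = 7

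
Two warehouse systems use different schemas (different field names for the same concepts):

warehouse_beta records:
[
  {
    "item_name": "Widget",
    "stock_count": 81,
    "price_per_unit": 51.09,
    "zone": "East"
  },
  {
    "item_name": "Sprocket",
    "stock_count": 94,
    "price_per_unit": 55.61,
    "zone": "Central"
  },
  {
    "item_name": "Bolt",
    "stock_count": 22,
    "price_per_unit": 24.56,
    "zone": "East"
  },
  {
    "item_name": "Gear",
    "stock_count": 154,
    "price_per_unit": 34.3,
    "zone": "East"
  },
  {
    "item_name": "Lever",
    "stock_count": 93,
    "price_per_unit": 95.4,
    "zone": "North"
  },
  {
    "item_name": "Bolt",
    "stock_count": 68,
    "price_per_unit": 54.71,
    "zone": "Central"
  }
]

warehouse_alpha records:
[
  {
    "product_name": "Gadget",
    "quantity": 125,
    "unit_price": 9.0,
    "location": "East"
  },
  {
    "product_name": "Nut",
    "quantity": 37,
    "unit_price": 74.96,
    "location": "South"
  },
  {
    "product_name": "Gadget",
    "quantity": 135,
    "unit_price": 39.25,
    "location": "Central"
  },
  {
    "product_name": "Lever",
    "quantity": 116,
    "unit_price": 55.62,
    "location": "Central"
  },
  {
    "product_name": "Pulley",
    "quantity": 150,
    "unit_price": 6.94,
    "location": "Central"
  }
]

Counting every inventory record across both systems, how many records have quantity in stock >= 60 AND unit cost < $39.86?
4

Schema mappings:
- "stock_count" (warehouse_beta) = "quantity" (warehouse_alpha) = quantity
- "price_per_unit" (warehouse_beta) = "unit_price" (warehouse_alpha) = unit cost

Records meeting both conditions in warehouse_beta: 1
Records meeting both conditions in warehouse_alpha: 3

Total: 1 + 3 = 4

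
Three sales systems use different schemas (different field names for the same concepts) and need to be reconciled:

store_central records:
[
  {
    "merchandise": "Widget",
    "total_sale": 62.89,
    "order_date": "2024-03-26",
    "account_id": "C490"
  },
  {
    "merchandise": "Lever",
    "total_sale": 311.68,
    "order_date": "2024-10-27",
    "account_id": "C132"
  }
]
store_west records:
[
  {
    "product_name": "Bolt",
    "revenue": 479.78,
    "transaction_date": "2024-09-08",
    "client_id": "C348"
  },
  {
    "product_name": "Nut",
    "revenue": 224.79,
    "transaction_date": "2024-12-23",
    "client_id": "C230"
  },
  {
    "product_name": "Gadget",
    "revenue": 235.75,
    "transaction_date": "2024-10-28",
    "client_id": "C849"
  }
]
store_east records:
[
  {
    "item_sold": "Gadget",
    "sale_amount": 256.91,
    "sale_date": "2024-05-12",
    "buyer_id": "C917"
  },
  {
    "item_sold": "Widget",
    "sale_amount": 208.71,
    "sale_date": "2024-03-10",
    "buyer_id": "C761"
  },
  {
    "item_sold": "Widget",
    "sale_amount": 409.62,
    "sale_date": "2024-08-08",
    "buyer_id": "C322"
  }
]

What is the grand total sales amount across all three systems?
2190.13

Schema reconciliation - all amount fields map to sale amount:

store_central (total_sale): 374.57
store_west (revenue): 940.32
store_east (sale_amount): 875.24

Grand total: 2190.13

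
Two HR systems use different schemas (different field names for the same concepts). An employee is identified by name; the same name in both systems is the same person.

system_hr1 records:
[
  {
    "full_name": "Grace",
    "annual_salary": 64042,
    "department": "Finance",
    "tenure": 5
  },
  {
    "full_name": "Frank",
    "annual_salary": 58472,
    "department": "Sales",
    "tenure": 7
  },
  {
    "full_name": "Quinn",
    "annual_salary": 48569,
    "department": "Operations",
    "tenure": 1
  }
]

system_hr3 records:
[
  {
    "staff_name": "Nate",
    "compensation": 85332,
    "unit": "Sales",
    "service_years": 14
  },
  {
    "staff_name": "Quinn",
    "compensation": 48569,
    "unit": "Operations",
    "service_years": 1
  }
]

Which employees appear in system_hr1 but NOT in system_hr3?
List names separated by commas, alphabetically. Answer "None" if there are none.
Frank, Grace

Schema mapping: "full_name" (system_hr1) = "staff_name" (system_hr3) = employee name

Names in system_hr1: ['Frank', 'Grace', 'Quinn']
Names in system_hr3: ['Nate', 'Quinn']

In system_hr1 but not system_hr3: ['Frank', 'Grace']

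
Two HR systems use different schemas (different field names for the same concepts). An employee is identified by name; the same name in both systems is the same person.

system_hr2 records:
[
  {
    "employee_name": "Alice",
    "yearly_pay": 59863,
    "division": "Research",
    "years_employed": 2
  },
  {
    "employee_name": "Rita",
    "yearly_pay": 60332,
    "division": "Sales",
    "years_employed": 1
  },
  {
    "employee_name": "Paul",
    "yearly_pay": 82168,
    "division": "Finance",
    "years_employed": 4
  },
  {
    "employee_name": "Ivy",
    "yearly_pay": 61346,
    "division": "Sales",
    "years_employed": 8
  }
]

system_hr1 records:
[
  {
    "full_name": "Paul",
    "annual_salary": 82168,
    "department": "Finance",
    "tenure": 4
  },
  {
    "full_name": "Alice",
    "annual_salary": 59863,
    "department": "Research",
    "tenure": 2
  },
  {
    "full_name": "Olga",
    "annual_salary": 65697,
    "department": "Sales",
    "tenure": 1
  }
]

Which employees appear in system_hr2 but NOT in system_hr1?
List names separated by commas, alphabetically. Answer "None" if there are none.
Ivy, Rita

Schema mapping: "employee_name" (system_hr2) = "full_name" (system_hr1) = employee name

Names in system_hr2: ['Alice', 'Ivy', 'Paul', 'Rita']
Names in system_hr1: ['Alice', 'Olga', 'Paul']

In system_hr2 but not system_hr1: ['Ivy', 'Rita']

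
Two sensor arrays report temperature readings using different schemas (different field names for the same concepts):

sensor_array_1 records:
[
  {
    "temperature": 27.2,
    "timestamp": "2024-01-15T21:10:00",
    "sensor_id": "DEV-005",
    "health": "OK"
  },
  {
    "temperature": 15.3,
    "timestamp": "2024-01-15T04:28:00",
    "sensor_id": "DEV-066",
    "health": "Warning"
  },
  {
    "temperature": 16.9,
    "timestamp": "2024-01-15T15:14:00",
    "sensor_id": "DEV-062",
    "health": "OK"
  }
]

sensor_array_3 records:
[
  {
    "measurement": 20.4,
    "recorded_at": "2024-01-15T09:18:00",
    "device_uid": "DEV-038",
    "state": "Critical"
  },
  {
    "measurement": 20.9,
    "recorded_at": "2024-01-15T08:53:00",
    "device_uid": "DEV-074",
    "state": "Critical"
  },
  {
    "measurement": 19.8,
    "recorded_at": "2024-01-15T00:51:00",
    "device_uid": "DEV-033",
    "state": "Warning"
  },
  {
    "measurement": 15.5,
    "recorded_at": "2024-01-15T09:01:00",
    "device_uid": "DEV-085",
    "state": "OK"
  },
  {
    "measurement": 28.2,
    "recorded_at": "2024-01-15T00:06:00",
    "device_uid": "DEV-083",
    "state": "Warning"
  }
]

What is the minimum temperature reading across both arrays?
15.3

Schema mapping: "temperature" (sensor_array_1) = "measurement" (sensor_array_3) = temperature reading

Minimum in sensor_array_1: 15.3
Minimum in sensor_array_3: 15.5

Overall minimum: min(15.3, 15.5) = 15.3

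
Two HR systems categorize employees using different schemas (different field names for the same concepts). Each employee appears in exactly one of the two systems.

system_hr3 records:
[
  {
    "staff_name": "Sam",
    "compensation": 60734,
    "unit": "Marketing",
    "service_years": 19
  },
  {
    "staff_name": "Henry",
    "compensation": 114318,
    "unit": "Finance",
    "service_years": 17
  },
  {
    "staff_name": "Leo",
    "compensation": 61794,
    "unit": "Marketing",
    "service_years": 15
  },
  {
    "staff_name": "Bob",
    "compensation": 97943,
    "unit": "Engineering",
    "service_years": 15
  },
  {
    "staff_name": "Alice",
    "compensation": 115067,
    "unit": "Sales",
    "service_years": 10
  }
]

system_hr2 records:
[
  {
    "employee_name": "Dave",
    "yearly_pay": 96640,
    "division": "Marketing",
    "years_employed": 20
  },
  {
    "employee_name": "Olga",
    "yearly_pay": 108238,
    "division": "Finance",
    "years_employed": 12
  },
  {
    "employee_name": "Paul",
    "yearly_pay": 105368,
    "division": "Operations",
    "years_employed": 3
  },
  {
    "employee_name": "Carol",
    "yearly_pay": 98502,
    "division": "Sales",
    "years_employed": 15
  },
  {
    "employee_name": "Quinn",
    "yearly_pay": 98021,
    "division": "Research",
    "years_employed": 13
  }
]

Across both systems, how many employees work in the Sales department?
2

Schema mapping: "unit" (system_hr3) = "division" (system_hr2) = department

Sales employees in system_hr3: 1
Sales employees in system_hr2: 1

Total in Sales: 1 + 1 = 2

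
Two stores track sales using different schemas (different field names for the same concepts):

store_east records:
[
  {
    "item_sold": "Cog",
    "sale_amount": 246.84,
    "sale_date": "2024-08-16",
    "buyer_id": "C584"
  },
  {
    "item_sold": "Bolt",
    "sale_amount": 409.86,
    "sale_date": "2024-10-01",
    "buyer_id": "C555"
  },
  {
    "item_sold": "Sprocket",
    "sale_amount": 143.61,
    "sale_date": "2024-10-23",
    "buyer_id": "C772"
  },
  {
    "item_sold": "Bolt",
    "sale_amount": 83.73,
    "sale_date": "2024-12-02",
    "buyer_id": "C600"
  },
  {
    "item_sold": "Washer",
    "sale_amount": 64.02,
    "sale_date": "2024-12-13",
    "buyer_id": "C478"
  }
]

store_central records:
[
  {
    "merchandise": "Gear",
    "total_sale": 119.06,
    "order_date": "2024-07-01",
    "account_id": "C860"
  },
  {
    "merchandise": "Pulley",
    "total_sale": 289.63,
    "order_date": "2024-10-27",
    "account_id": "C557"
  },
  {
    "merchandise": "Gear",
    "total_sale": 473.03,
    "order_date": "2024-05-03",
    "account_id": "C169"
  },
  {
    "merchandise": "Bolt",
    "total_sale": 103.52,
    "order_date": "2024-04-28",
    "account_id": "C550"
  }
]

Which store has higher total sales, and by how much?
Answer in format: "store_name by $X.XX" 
store_central by $37.18

Schema mapping: "sale_amount" (store_east) = "total_sale" (store_central) = sale amount

Total for store_east: 948.06
Total for store_central: 985.24

Difference: |948.06 - 985.24| = 37.18
store_central has higher sales by $37.18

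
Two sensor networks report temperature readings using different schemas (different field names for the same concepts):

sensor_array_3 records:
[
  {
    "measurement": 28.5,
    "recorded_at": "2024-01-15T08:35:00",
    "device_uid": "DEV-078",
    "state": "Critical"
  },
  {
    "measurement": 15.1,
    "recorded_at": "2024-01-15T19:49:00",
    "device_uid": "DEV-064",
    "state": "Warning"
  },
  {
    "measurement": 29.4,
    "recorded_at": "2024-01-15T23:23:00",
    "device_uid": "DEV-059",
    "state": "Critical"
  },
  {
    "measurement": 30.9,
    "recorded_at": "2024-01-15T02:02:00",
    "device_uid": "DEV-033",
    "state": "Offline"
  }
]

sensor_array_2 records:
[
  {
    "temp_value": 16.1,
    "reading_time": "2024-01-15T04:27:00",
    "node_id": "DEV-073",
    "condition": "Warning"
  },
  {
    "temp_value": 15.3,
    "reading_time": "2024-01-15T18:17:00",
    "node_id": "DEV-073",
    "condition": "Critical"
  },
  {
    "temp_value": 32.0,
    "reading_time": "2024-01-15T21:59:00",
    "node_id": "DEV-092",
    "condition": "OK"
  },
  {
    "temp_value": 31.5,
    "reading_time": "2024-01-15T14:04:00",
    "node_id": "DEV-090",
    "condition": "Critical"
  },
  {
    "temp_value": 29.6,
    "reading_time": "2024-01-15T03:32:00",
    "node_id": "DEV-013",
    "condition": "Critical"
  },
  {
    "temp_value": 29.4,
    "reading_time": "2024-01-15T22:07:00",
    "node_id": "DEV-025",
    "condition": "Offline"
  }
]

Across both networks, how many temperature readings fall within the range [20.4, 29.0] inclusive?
1

Schema mapping: "measurement" (sensor_array_3) = "temp_value" (sensor_array_2) = temperature

Readings in [20.4, 29.0] from sensor_array_3: 1
Readings in [20.4, 29.0] from sensor_array_2: 0

Total count: 1 + 0 = 1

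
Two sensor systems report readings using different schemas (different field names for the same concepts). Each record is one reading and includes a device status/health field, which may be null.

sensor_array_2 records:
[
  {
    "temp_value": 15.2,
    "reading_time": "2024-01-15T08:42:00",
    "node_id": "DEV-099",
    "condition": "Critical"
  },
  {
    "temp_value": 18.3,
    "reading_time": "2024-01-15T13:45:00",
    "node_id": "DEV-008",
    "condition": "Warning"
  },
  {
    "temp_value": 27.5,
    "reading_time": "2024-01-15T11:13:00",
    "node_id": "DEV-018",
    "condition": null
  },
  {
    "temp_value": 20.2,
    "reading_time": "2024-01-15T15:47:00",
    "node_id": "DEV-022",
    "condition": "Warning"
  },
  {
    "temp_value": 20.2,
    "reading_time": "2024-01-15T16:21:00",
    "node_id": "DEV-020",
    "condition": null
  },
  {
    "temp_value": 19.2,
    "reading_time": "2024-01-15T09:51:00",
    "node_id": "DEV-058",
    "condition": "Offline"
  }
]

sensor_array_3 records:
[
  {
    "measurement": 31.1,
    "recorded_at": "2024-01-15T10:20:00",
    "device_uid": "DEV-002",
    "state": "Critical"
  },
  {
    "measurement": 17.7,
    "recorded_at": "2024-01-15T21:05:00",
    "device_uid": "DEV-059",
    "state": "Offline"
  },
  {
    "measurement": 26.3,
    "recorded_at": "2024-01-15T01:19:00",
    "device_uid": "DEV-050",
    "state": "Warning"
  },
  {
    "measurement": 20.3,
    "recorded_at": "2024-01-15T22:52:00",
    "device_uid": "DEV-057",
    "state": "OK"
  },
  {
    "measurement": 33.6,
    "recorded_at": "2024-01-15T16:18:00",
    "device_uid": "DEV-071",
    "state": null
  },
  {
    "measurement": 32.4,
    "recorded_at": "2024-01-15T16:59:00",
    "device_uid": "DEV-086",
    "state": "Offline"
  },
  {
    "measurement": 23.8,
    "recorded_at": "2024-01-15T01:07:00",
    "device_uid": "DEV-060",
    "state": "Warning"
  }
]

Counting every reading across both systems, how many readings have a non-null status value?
10

Schema mapping: "condition" (sensor_array_2) = "state" (sensor_array_3) = status

Non-null in sensor_array_2: 4
Non-null in sensor_array_3: 6

Total non-null: 4 + 6 = 10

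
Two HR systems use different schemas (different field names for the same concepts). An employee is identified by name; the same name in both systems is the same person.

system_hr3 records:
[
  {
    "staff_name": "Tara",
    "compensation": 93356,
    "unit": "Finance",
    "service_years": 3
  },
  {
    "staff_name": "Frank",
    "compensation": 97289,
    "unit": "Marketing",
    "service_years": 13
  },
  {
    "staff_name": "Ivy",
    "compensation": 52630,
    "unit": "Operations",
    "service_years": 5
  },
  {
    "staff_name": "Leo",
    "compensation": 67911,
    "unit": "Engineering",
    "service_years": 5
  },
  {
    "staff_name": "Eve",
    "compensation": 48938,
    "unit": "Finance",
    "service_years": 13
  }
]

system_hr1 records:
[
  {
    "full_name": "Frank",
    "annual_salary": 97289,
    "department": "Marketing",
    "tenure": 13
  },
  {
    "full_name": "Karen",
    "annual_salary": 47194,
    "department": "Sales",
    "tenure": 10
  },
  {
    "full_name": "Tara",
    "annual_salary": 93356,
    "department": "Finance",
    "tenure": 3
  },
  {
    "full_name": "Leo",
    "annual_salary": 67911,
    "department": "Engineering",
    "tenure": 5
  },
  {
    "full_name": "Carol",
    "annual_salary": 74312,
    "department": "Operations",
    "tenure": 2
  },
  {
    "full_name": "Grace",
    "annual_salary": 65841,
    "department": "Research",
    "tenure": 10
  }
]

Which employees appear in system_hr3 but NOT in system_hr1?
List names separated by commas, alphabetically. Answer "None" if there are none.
Eve, Ivy

Schema mapping: "staff_name" (system_hr3) = "full_name" (system_hr1) = employee name

Names in system_hr3: ['Eve', 'Frank', 'Ivy', 'Leo', 'Tara']
Names in system_hr1: ['Carol', 'Frank', 'Grace', 'Karen', 'Leo', 'Tara']

In system_hr3 but not system_hr1: ['Eve', 'Ivy']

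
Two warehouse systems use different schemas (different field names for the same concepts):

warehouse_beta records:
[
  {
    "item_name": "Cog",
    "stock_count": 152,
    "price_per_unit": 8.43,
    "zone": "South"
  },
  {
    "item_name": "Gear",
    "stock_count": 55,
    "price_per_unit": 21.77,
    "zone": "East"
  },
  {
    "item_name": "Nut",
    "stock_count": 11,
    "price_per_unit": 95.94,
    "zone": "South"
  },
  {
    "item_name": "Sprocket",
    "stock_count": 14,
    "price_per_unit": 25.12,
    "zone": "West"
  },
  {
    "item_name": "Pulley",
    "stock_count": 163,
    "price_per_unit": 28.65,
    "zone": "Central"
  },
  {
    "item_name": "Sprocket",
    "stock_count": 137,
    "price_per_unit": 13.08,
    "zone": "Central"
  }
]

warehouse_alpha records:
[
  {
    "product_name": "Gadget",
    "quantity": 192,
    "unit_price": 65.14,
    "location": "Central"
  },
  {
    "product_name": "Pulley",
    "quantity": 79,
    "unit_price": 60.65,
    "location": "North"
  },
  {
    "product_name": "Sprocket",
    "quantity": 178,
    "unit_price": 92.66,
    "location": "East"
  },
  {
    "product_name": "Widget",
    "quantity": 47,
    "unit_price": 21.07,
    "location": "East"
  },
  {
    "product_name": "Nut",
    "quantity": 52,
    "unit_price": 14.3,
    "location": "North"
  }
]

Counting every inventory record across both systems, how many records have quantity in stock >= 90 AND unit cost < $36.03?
3

Schema mappings:
- "stock_count" (warehouse_beta) = "quantity" (warehouse_alpha) = quantity
- "price_per_unit" (warehouse_beta) = "unit_price" (warehouse_alpha) = unit cost

Records meeting both conditions in warehouse_beta: 3
Records meeting both conditions in warehouse_alpha: 0

Total: 3 + 0 = 3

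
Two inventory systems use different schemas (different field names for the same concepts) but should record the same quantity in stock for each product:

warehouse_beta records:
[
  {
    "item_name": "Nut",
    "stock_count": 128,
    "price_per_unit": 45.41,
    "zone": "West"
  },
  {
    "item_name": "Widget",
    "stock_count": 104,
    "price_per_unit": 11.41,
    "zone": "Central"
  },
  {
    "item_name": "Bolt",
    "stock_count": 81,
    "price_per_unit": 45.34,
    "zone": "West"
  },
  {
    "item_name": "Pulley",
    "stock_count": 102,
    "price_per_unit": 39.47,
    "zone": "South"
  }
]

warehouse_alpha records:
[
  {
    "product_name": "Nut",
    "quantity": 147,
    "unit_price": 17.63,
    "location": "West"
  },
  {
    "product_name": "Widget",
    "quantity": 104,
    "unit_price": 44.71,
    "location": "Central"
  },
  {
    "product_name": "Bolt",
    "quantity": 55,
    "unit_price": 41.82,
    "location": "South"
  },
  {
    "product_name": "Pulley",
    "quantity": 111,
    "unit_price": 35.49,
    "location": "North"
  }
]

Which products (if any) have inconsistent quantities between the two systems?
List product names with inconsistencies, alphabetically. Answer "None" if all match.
Bolt, Nut, Pulley

Schema mappings:
- "item_name" (warehouse_beta) = "product_name" (warehouse_alpha) = product name
- "stock_count" (warehouse_beta) = "quantity" (warehouse_alpha) = quantity

Comparison:
  Nut: 128 vs 147 - MISMATCH
  Widget: 104 vs 104 - MATCH
  Bolt: 81 vs 55 - MISMATCH
  Pulley: 102 vs 111 - MISMATCH

Products with inconsistencies: Bolt, Nut, Pulley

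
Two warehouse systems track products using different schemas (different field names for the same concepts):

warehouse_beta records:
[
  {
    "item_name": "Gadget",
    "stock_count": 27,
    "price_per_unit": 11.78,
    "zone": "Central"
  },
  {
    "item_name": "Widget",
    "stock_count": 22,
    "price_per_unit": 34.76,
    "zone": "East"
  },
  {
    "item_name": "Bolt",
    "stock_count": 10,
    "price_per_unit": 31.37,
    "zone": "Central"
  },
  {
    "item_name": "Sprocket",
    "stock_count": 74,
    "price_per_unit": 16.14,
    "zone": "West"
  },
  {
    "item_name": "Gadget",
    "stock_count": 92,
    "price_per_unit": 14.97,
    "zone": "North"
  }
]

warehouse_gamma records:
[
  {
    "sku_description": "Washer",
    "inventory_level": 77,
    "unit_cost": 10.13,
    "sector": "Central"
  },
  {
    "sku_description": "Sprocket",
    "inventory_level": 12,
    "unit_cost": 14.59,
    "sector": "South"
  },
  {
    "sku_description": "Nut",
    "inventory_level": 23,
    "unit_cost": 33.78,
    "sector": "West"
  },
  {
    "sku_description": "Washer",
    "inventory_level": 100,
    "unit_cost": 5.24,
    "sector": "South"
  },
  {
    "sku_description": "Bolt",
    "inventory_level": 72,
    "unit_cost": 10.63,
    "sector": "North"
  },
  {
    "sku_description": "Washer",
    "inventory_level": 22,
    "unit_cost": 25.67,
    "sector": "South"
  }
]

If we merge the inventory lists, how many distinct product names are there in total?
6

Schema mapping: "item_name" (warehouse_beta) = "sku_description" (warehouse_gamma) = product name

Products in warehouse_beta: ['Bolt', 'Gadget', 'Sprocket', 'Widget']
Products in warehouse_gamma: ['Bolt', 'Nut', 'Sprocket', 'Washer']

Union (unique products): ['Bolt', 'Gadget', 'Nut', 'Sprocket', 'Washer', 'Widget']
Count: 6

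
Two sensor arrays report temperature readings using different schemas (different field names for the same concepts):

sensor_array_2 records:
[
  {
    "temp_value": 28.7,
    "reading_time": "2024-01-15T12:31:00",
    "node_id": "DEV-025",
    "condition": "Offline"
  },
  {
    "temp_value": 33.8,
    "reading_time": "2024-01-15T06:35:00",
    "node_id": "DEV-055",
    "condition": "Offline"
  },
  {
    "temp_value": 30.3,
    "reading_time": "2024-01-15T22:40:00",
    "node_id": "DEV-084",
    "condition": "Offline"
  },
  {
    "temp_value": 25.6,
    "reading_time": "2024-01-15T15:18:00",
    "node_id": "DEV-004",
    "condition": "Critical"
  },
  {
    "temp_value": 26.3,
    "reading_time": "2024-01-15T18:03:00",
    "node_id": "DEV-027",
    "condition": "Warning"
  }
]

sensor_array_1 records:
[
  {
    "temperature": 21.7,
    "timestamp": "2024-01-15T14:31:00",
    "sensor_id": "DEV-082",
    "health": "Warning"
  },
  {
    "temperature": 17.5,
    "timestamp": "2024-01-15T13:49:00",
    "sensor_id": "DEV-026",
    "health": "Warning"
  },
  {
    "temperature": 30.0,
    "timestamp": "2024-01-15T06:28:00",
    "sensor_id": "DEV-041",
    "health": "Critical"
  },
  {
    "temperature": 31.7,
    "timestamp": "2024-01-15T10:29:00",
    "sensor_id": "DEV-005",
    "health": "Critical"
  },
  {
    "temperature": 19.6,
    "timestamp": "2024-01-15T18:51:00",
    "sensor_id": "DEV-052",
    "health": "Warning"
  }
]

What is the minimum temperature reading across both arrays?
17.5

Schema mapping: "temp_value" (sensor_array_2) = "temperature" (sensor_array_1) = temperature reading

Minimum in sensor_array_2: 25.6
Minimum in sensor_array_1: 17.5

Overall minimum: min(25.6, 17.5) = 17.5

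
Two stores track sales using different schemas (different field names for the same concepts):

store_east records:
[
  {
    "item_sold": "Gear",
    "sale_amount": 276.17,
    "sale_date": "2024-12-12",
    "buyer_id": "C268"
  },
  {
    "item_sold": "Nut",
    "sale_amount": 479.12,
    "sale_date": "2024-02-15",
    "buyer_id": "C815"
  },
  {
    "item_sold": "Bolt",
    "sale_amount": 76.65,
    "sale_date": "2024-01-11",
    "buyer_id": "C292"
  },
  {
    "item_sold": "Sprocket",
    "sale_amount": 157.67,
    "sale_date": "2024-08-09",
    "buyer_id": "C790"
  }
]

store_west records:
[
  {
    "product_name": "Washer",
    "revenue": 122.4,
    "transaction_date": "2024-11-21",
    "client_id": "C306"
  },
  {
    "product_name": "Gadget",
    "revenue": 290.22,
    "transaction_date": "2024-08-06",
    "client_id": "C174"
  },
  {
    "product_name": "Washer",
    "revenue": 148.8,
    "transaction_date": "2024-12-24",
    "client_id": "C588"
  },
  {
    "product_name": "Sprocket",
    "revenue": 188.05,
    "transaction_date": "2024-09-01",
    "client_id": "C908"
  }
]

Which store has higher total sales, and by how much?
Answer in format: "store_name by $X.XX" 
store_east by $240.14

Schema mapping: "sale_amount" (store_east) = "revenue" (store_west) = sale amount

Total for store_east: 989.61
Total for store_west: 749.47

Difference: |989.61 - 749.47| = 240.14
store_east has higher sales by $240.14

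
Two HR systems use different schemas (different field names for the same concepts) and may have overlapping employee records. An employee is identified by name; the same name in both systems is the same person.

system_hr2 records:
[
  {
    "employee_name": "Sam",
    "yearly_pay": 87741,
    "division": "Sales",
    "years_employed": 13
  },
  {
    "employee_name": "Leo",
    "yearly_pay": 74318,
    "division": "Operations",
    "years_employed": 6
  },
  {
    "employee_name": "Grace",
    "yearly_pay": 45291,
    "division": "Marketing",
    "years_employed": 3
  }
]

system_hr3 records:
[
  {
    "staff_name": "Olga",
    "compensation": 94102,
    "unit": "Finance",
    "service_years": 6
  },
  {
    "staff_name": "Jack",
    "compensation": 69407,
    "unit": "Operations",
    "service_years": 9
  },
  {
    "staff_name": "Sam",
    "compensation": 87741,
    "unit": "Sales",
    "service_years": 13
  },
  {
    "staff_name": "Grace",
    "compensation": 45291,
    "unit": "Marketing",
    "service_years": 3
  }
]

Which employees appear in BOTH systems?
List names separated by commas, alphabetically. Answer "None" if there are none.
Grace, Sam

Schema mapping: "employee_name" (system_hr2) = "staff_name" (system_hr3) = employee name

Names in system_hr2: ['Grace', 'Leo', 'Sam']
Names in system_hr3: ['Grace', 'Jack', 'Olga', 'Sam']

Intersection: ['Grace', 'Sam']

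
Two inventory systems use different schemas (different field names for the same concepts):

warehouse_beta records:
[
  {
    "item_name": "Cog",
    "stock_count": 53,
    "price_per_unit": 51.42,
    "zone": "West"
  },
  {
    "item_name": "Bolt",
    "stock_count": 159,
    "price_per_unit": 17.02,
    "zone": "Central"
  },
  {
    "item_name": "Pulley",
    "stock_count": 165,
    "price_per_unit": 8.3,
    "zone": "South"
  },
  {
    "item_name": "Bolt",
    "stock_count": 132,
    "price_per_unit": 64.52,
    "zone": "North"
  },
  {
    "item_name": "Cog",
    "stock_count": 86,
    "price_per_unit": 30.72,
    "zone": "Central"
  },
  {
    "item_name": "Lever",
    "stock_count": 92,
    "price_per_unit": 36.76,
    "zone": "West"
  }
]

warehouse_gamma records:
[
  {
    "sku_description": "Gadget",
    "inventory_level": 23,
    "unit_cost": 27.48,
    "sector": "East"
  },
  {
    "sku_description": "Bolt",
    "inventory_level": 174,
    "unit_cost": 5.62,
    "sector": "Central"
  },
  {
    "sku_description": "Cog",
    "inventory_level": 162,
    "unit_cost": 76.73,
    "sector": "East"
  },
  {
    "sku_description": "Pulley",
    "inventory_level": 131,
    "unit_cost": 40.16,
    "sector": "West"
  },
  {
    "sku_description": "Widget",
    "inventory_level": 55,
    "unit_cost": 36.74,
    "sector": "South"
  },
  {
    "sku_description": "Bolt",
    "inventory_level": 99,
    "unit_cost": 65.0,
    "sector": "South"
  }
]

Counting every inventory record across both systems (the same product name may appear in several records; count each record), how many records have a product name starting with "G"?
1

Schema mapping: "item_name" (warehouse_beta) = "sku_description" (warehouse_gamma) = product name

Records with product name starting with "G" in warehouse_beta: 0
Records with product name starting with "G" in warehouse_gamma: 1

Total: 0 + 1 = 1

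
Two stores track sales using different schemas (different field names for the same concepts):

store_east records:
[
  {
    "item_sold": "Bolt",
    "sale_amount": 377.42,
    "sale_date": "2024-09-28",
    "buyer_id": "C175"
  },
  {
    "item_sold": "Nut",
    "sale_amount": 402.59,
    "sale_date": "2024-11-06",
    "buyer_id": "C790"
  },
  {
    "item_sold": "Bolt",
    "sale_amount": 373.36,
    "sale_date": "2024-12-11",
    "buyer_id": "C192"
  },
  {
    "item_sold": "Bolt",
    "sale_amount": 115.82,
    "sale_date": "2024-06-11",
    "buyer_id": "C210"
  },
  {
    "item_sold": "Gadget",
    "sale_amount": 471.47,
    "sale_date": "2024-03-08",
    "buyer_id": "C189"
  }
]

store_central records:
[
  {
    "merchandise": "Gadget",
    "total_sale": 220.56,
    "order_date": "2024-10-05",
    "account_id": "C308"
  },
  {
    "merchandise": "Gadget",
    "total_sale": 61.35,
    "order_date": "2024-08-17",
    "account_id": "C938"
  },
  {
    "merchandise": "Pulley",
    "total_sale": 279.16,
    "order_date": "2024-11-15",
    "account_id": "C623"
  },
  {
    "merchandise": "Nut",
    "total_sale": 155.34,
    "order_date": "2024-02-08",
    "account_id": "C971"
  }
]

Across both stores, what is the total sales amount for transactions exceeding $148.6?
2279.9

Schema mapping: "sale_amount" (store_east) = "total_sale" (store_central) = sale amount

Sum of sales > $148.6 in store_east: 1624.84
Sum of sales > $148.6 in store_central: 655.06

Total: 1624.84 + 655.06 = 2279.9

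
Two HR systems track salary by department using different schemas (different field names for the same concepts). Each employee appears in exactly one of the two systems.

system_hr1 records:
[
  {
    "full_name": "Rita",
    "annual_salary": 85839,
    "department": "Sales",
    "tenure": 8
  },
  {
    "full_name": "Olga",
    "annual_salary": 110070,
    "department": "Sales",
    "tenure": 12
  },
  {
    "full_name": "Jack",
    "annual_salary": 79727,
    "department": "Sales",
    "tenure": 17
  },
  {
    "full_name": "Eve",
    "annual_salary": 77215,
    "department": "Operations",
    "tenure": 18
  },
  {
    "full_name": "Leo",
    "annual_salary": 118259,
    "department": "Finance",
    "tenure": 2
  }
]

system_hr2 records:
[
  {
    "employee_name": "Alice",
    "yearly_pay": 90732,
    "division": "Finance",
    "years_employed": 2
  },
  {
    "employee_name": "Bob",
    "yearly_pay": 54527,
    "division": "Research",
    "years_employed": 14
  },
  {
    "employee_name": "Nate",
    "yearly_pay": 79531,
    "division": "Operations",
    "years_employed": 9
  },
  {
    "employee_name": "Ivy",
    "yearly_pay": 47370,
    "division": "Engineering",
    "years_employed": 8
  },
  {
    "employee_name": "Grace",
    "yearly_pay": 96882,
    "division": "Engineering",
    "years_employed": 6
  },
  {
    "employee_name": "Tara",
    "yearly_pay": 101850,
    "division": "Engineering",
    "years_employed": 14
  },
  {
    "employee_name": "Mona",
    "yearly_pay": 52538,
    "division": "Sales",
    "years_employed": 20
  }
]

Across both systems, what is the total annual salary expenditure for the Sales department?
328174

Schema mappings:
- "department" (system_hr1) = "division" (system_hr2) = department
- "annual_salary" (system_hr1) = "yearly_pay" (system_hr2) = salary

Sales salaries from system_hr1: 275636
Sales salaries from system_hr2: 52538

Total: 275636 + 52538 = 328174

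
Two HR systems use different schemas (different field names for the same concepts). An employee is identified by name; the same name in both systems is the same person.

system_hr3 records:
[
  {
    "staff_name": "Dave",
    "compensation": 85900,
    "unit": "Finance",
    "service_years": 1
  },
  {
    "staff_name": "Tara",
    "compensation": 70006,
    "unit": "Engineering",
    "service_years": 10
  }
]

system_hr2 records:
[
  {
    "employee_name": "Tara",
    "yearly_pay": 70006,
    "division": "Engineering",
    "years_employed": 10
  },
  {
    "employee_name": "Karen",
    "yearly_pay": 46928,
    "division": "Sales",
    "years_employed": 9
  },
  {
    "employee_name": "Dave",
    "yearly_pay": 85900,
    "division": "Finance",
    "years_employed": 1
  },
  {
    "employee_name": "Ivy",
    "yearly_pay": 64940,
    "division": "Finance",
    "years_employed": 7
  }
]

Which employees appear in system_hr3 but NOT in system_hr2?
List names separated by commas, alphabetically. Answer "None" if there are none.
None

Schema mapping: "staff_name" (system_hr3) = "employee_name" (system_hr2) = employee name

Names in system_hr3: ['Dave', 'Tara']
Names in system_hr2: ['Dave', 'Ivy', 'Karen', 'Tara']

In system_hr3 but not system_hr2: None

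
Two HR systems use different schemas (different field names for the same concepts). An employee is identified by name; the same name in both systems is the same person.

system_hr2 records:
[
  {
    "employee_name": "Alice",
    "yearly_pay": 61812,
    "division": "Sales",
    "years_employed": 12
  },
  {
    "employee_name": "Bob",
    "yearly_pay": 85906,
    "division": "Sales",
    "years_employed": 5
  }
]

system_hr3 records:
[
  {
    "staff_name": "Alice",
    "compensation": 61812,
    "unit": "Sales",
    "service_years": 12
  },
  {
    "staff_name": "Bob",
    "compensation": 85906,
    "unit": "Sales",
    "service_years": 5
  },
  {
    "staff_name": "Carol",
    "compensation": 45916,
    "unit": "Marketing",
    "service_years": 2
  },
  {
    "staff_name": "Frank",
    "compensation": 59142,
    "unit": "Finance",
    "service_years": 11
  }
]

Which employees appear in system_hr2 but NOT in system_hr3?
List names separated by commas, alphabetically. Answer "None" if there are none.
None

Schema mapping: "employee_name" (system_hr2) = "staff_name" (system_hr3) = employee name

Names in system_hr2: ['Alice', 'Bob']
Names in system_hr3: ['Alice', 'Bob', 'Carol', 'Frank']

In system_hr2 but not system_hr3: None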